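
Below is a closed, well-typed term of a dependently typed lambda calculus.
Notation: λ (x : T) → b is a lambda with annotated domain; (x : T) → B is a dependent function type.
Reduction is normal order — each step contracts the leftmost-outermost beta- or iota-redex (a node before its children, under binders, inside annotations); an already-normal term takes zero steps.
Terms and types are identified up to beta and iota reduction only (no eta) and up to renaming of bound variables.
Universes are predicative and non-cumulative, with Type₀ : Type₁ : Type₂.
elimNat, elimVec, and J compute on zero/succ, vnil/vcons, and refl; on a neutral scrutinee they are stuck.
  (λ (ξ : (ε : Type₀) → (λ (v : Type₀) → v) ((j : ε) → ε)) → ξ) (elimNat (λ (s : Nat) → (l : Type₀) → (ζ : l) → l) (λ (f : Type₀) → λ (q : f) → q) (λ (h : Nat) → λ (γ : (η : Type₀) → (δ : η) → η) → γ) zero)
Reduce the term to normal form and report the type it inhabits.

normal form:
  λ (ξ : Type₀) → λ (ε : ξ) → ε
type:
  (ξ : Type₀) → (ε : ξ) → ξ


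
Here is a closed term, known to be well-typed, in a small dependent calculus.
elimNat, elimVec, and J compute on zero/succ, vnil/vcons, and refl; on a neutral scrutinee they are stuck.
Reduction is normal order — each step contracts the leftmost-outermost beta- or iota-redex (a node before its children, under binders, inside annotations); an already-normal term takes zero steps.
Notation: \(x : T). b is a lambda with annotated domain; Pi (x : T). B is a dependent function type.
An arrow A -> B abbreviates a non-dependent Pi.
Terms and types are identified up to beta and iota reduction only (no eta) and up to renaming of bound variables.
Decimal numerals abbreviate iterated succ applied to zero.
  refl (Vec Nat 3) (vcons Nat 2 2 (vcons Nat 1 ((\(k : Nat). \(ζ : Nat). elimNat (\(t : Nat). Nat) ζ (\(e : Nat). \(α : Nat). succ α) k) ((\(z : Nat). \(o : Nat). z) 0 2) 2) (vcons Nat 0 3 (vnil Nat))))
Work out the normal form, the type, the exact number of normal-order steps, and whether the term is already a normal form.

resulting normal form:
  refl (Vec Nat 3) (vcons Nat 2 2 (vcons Nat 1 2 (vcons Nat 0 3 (vnil Nat))))
type:
  Eq (Vec Nat 3) (vcons Nat 2 2 (vcons Nat 1 2 (vcons Nat 0 3 (vnil Nat)))) (vcons Nat 2 2 (vcons Nat 1 2 (vcons Nat 0 3 (vnil Nat))))
reduction steps (normal order): 5
term was already normal: no
first redex: a beta-redex


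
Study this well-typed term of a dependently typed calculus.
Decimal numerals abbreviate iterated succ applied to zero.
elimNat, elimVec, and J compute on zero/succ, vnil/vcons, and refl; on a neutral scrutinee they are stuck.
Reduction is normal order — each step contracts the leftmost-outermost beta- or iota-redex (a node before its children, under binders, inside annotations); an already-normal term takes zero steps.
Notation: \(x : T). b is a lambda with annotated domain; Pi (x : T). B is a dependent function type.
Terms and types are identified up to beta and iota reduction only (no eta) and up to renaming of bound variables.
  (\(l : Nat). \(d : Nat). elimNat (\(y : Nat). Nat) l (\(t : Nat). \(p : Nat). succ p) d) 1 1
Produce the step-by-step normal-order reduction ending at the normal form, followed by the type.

normal-order reduction:
  (\(l : Nat). \(d : Nat). elimNat (\(y : Nat). Nat) l (\(t : Nat). \(p : Nat). succ p) d) 1 1
  ~> (\(l : Nat). elimNat (\(d : Nat). Nat) 1 (\(y : Nat). \(t : Nat). succ t) l) 1
  ~> elimNat (\(l : Nat). Nat) 1 (\(d : Nat). \(y : Nat). succ y) 1
  ~> (\(l : Nat). \(d : Nat). succ d) 0 (elimNat (\(y : Nat). Nat) 1 (\(t : Nat). \(p : Nat). succ p) 0)
  ~> (\(l : Nat). succ l) (elimNat (\(d : Nat). Nat) 1 (\(y : Nat). \(t : Nat). succ t) 0)
  ~> succ (elimNat (\(l : Nat). Nat) 1 (\(d : Nat). \(y : Nat). succ y) 0)
  ~> 2
inferred type:
  Nat


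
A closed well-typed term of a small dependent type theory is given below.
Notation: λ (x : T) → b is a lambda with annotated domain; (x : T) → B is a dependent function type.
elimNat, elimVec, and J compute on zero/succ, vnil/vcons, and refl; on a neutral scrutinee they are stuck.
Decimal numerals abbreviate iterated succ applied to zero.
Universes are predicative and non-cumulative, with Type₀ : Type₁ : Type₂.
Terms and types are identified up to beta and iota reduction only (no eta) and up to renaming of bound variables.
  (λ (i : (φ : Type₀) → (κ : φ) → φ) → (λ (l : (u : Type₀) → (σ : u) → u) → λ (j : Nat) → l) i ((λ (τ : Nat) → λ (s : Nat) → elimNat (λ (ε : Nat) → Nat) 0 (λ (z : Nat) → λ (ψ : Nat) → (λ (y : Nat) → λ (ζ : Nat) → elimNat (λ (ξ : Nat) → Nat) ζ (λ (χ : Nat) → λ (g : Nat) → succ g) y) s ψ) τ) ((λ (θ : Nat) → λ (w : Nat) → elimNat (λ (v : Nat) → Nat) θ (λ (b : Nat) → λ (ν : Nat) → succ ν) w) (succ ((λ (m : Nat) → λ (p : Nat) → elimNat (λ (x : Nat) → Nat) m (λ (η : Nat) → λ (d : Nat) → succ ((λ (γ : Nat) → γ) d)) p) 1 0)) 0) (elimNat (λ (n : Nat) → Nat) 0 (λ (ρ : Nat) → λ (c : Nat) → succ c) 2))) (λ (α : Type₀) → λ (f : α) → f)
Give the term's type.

the term's type:
  (i : Type₀) → (φ : i) → i


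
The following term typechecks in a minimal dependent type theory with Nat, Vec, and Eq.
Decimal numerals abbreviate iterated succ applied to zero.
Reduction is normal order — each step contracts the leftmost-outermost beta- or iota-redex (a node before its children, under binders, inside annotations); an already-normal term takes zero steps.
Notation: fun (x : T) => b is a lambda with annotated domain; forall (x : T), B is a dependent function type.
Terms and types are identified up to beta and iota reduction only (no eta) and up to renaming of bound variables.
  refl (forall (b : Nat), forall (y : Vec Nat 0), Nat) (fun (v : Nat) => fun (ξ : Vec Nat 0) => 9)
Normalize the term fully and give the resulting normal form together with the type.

resulting normal form:
  refl (forall (b : Nat), forall (y : Vec Nat 0), Nat) (fun (v : Nat) => fun (ξ : Vec Nat 0) => 9)
the term's type:
  Eq (forall (b : Nat), forall (y : Vec Nat 0), Nat) (fun (v : Nat) => fun (ξ : Vec Nat 0) => 9) (fun (ψ : Nat) => fun (ω : Vec Nat 0) => 9)
observation: the term is already in normal form.


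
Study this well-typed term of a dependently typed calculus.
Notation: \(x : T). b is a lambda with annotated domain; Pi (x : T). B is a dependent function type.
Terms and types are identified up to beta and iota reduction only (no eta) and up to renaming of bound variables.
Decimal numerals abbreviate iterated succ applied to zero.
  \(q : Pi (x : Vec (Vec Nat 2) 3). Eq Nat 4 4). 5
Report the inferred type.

inferred type:
  Pi (q : Pi (x : Vec (Vec Nat 2) 3). Eq Nat 4 4). Nat


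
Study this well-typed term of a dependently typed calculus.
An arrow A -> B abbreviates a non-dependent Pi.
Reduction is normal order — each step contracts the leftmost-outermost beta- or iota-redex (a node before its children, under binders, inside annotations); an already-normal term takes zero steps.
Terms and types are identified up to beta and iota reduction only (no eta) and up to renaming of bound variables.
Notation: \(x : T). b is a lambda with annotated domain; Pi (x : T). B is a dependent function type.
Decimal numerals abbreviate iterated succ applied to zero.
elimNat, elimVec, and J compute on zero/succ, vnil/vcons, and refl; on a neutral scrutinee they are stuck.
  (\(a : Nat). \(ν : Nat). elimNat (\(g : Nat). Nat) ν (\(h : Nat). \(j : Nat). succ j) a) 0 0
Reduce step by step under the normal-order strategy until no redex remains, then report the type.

normal-order reduction sequence:
  (\(a : Nat). \(ν : Nat). elimNat (\(g : Nat). Nat) ν (\(h : Nat). \(j : Nat). succ j) a) 0 0
  ~> (\(a : Nat). elimNat (\(ν : Nat). Nat) a (\(g : Nat). \(h : Nat). succ h) 0) 0
  ~> elimNat (\(a : Nat). Nat) 0 (\(ν : Nat). \(g : Nat). succ g) 0
  ~> 0
inferred type:
  Nat


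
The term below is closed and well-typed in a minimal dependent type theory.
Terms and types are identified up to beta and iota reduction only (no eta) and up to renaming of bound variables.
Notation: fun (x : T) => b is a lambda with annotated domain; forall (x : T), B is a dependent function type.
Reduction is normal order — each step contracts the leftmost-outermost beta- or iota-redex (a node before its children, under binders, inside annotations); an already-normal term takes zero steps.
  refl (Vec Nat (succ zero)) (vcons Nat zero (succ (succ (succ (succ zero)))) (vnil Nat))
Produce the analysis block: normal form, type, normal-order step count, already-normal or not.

normal form:
  refl (Vec Nat (succ zero)) (vcons Nat zero (succ (succ (succ (succ zero)))) (vnil Nat))
inferred type:
  Eq (Vec Nat (succ zero)) (vcons Nat zero (succ (succ (succ (succ zero)))) (vnil Nat)) (vcons Nat zero (succ (succ (succ (succ zero)))) (vnil Nat))
steps to reach normal form (normal order): 0
term was already normal: yes


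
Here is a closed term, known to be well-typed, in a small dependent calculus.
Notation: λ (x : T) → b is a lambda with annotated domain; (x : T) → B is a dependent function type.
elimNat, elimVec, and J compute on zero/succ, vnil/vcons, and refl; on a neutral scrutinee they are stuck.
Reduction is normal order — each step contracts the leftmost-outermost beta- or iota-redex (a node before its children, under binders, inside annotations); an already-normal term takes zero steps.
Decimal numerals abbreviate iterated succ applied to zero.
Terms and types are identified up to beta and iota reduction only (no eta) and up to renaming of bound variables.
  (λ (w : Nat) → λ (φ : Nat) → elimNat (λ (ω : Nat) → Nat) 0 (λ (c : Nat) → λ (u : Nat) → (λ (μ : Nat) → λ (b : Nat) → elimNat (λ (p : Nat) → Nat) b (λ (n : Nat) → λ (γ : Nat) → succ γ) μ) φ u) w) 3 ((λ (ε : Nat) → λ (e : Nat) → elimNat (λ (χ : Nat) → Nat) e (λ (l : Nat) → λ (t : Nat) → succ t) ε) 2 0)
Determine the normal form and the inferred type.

normal form:
  6
type:
  Nat
observation: reduction starts at a beta-redex, and 66 normal-order steps reach the normal form.


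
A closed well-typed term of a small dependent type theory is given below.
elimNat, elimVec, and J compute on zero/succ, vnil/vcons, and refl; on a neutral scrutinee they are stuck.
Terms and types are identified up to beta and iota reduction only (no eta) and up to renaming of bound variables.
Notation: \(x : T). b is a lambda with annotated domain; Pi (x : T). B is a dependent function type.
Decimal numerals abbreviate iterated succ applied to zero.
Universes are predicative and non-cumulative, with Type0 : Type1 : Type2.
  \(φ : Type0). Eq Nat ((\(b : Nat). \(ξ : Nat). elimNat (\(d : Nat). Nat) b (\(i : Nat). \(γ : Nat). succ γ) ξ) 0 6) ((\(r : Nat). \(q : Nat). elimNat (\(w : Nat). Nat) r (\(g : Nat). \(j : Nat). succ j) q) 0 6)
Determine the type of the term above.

the term's type:
  Pi (φ : Type0). Type0


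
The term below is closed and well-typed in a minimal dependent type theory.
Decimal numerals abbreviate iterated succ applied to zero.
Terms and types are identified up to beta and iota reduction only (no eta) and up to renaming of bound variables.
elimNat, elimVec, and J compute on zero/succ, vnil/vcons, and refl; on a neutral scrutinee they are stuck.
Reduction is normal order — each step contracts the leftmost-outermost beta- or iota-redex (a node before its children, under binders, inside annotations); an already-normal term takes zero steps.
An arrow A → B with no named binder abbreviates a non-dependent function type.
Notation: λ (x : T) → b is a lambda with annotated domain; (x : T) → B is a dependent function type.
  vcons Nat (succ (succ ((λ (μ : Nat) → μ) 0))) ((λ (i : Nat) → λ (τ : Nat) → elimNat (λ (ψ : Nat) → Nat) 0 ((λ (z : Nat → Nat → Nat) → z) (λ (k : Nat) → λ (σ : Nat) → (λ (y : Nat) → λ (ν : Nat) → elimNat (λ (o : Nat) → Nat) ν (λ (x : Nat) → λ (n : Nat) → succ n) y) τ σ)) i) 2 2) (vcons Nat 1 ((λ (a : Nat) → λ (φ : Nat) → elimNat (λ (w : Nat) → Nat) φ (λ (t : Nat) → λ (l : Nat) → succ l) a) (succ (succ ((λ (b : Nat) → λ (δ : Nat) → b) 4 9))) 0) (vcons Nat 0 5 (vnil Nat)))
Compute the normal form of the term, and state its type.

reduced normal form:
  vcons Nat 2 4 (vcons Nat 1 6 (vcons Nat 0 5 (vnil Nat)))
type:
  Vec Nat 3
observation: the term reaches its normal form after 53 normal-order steps.


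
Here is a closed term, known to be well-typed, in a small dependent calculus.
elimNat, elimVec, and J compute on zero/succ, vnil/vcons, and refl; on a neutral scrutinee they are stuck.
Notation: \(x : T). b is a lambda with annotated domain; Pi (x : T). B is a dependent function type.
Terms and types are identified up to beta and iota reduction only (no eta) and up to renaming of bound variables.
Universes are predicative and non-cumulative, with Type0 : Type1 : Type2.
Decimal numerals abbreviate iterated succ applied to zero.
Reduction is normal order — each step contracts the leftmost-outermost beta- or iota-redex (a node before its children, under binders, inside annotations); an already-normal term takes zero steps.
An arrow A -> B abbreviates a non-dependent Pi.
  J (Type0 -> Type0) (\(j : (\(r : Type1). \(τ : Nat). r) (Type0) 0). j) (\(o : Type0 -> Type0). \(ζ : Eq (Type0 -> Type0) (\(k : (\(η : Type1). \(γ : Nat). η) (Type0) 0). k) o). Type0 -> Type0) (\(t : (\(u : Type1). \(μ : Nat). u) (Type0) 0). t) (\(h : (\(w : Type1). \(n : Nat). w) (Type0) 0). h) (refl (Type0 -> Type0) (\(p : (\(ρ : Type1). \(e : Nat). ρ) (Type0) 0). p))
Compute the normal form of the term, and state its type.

resulting normal form:
  \(j : Type0). j
the term's type:
  Type0 -> Type0
observation: normalization takes exactly 3 steps under the normal-order strategy.


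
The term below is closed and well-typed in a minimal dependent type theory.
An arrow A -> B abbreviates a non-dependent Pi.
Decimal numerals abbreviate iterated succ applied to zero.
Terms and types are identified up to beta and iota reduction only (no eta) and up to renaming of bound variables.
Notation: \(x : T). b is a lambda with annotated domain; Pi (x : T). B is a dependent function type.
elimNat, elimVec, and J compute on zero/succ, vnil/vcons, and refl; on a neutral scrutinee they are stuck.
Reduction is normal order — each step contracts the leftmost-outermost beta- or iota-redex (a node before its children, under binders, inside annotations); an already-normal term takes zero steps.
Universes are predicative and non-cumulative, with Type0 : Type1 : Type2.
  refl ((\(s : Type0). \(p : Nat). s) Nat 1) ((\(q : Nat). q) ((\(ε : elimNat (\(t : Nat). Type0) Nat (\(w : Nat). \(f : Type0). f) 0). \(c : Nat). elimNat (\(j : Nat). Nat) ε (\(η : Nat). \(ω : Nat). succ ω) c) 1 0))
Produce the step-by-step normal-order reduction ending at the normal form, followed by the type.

normal-order reduction:
  refl ((\(s : Type0). \(p : Nat). s) Nat 1) ((\(q : Nat). q) ((\(ε : elimNat (\(t : Nat). Type0) Nat (\(w : Nat). \(f : Type0). f) 0). \(c : Nat). elimNat (\(j : Nat). Nat) ε (\(η : Nat). \(ω : Nat). succ ω) c) 1 0))
  ~> refl ((\(s : Nat). Nat) 1) ((\(p : Nat). p) ((\(q : elimNat (\(ε : Nat). Type0) Nat (\(t : Nat). \(w : Type0). w) 0). \(f : Nat). elimNat (\(c : Nat). Nat) q (\(j : Nat). \(η : Nat). succ η) f) 1 0))
  ~> refl Nat ((\(s : Nat). s) ((\(p : elimNat (\(q : Nat). Type0) Nat (\(ε : Nat). \(t : Type0). t) 0). \(w : Nat). elimNat (\(f : Nat). Nat) p (\(c : Nat). \(j : Nat). succ j) w) 1 0))
  ~> refl Nat ((\(s : elimNat (\(p : Nat). Type0) Nat (\(q : Nat). \(ε : Type0). ε) 0). \(t : Nat). elimNat (\(w : Nat). Nat) s (\(f : Nat). \(c : Nat). succ c) t) 1 0)
  ~> refl Nat ((\(s : Nat). elimNat (\(p : Nat). Nat) 1 (\(q : Nat). \(ε : Nat). succ ε) s) 0)
  ~> refl Nat (elimNat (\(s : Nat). Nat) 1 (\(p : Nat). \(q : Nat). succ q) 0)
  ~> refl Nat 1
inferred type:
  Eq Nat 1 1


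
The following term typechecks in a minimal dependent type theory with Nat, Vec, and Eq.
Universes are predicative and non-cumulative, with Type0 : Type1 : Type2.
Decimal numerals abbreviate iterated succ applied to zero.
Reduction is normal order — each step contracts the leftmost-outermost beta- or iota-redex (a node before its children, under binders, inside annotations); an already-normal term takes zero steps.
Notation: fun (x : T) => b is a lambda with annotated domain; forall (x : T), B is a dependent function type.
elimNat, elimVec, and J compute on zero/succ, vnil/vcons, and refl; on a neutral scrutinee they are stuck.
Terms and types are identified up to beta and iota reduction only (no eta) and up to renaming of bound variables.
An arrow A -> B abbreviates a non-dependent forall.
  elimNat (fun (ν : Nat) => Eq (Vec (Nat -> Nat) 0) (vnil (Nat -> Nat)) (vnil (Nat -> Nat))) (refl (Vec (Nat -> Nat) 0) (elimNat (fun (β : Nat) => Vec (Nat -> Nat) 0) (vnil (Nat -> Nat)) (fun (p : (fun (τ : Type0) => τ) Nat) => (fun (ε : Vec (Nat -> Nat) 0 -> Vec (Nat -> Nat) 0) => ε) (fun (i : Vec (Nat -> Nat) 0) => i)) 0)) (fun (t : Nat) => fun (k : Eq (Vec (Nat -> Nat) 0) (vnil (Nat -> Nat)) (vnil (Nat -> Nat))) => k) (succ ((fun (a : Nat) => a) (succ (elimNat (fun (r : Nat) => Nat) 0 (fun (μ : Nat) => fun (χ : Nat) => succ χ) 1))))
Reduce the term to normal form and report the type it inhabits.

reduced normal form:
  refl (Vec (Nat -> Nat) 0) (vnil (Nat -> Nat))
type:
  Eq (Vec (Nat -> Nat) 0) (vnil (Nat -> Nat)) (vnil (Nat -> Nat))
observation: reduction starts at an elimNat iota-redex, and 16 normal-order steps reach the normal form.


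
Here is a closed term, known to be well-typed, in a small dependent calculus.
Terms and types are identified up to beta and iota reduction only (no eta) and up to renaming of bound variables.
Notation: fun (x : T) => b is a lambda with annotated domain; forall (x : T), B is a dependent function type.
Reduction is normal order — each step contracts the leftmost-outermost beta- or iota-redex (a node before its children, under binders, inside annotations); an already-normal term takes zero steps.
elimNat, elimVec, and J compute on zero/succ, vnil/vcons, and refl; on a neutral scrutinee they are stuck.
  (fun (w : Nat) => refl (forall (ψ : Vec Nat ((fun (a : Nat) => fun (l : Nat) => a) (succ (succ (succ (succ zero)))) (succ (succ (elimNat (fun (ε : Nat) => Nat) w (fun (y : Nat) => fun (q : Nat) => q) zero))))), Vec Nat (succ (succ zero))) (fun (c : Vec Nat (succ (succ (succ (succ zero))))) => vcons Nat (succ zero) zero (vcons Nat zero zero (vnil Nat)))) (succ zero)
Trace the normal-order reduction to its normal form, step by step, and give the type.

normal-order reduction:
  (fun (w : Nat) => refl (forall (ψ : Vec Nat ((fun (a : Nat) => fun (l : Nat) => a) (succ (succ (succ (succ zero)))) (succ (succ (elimNat (fun (ε : Nat) => Nat) w (fun (y : Nat) => fun (q : Nat) => q) zero))))), Vec Nat (succ (succ zero))) (fun (c : Vec Nat (succ (succ (succ (succ zero))))) => vcons Nat (succ zero) zero (vcons Nat zero zero (vnil Nat)))) (succ zero)
  ~> refl (forall (w : Vec Nat ((fun (ψ : Nat) => fun (a : Nat) => ψ) (succ (succ (succ (succ zero)))) (succ (succ (elimNat (fun (l : Nat) => Nat) (succ zero) (fun (ε : Nat) => fun (y : Nat) => y) zero))))), Vec Nat (succ (succ zero))) (fun (q : Vec Nat (succ (succ (succ (succ zero))))) => vcons Nat (succ zero) zero (vcons Nat zero zero (vnil Nat)))
  ~> refl (forall (w : Vec Nat ((fun (ψ : Nat) => succ (succ (succ (succ zero)))) (succ (succ (elimNat (fun (a : Nat) => Nat) (succ zero) (fun (l : Nat) => fun (ε : Nat) => ε) zero))))), Vec Nat (succ (succ zero))) (fun (y : Vec Nat (succ (succ (succ (succ zero))))) => vcons Nat (succ zero) zero (vcons Nat zero zero (vnil Nat)))
  ~> refl (forall (w : Vec Nat (succ (succ (succ (succ zero))))), Vec Nat (succ (succ zero))) (fun (ψ : Vec Nat (succ (succ (succ (succ zero))))) => vcons Nat (succ zero) zero (vcons Nat zero zero (vnil Nat)))
the term's type:
  Eq (forall (w : Vec Nat (succ (succ (succ (succ zero))))), Vec Nat (succ (succ zero))) (fun (ψ : Vec Nat (succ (succ (succ (succ zero))))) => vcons Nat (succ zero) zero (vcons Nat zero zero (vnil Nat))) (fun (a : Vec Nat (succ (succ (succ (succ zero))))) => vcons Nat (succ zero) zero (vcons Nat zero zero (vnil Nat)))


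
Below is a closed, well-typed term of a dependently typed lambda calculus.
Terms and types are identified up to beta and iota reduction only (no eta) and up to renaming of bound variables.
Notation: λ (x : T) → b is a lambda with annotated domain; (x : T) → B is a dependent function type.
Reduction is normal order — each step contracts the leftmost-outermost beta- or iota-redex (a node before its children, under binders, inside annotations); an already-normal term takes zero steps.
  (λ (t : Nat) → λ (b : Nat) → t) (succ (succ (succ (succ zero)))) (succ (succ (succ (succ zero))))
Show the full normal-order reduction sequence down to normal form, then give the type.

reduction (normal order):
  (λ (t : Nat) → λ (b : Nat) → t) (succ (succ (succ (succ zero)))) (succ (succ (succ (succ zero))))
  ~> (λ (t : Nat) → succ (succ (succ (succ zero)))) (succ (succ (succ (succ zero))))
  ~> succ (succ (succ (succ zero)))
the term's type:
  Nat


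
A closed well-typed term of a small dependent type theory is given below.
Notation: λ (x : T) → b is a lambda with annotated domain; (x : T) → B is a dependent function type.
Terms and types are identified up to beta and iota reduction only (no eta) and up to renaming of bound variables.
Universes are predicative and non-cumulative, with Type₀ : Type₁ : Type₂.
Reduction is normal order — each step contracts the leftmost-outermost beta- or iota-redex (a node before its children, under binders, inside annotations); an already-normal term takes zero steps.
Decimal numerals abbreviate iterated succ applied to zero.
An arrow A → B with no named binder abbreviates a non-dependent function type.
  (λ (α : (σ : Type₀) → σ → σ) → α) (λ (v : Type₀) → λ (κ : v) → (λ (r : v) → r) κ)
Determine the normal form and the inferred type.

reduced normal form:
  λ (α : Type₀) → λ (σ : α) → σ
inferred type:
  (α : Type₀) → α → α


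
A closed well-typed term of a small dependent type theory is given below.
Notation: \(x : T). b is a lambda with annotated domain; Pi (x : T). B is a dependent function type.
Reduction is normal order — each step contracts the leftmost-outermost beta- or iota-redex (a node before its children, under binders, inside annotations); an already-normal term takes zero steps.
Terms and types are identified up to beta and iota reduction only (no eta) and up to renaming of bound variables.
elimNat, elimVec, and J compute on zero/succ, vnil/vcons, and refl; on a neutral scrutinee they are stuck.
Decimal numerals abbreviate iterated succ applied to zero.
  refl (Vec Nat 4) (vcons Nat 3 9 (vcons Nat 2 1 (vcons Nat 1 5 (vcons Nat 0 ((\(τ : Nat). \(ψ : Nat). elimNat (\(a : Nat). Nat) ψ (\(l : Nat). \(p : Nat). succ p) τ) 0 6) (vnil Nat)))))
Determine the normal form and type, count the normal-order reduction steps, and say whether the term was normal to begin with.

normal form:
  refl (Vec Nat 4) (vcons Nat 3 9 (vcons Nat 2 1 (vcons Nat 1 5 (vcons Nat 0 6 (vnil Nat)))))
inferred type:
  Eq (Vec Nat 4) (vcons Nat 3 9 (vcons Nat 2 1 (vcons Nat 1 5 (vcons Nat 0 6 (vnil Nat))))) (vcons Nat 3 9 (vcons Nat 2 1 (vcons Nat 1 5 (vcons Nat 0 6 (vnil Nat)))))
steps to reach normal form (normal order): 3
term was already normal: no
first redex: a beta-redex


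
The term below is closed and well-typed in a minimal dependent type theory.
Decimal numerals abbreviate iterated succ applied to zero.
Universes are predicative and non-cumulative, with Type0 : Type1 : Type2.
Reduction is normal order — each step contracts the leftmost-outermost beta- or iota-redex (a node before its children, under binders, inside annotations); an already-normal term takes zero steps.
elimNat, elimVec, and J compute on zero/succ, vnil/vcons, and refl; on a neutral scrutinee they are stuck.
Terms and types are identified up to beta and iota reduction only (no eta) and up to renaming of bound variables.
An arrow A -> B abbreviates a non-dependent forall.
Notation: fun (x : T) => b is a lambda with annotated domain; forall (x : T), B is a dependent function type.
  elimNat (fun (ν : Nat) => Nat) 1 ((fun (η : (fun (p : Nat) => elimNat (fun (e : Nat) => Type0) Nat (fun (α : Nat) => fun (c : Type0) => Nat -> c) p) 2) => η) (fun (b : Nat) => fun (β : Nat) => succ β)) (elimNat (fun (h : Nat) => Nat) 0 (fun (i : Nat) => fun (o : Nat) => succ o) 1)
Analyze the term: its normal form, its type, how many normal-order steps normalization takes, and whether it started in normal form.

reduced normal form:
  2
type:
  Nat
normal-order step count: 9
term was already normal: no
first contracted redex: a beta-redex


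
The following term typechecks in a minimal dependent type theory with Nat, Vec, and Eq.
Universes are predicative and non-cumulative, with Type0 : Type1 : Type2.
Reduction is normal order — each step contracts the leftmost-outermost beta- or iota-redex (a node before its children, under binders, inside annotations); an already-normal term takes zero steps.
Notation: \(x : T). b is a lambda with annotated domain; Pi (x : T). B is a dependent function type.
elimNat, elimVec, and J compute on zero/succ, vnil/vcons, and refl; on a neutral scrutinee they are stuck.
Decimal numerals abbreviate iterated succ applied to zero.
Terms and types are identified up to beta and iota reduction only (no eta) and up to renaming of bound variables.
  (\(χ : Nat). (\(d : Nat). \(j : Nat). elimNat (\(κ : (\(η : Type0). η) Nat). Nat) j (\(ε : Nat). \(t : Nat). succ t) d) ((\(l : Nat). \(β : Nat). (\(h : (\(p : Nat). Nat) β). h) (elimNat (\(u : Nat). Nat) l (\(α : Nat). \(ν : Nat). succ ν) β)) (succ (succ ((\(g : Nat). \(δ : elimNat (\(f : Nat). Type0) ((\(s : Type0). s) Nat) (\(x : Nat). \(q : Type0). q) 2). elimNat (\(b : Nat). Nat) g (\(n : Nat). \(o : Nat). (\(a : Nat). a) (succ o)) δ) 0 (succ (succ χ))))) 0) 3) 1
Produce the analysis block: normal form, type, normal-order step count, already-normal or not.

normal form:
  8
inferred type:
  Nat
reduction steps (normal order): 39
already normal: no
first contracted redex: a beta-redex


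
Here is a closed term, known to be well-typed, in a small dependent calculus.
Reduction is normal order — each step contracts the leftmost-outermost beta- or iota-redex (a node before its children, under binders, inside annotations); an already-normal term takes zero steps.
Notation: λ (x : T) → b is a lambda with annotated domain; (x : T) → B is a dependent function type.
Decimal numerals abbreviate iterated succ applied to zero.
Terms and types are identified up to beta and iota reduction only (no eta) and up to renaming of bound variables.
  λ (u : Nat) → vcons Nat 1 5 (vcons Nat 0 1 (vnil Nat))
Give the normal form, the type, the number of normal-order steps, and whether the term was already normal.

normal form:
  λ (u : Nat) → vcons Nat 1 5 (vcons Nat 0 1 (vnil Nat))
inferred type:
  (u : Nat) → Vec Nat 2
steps to reach normal form (normal order): 0
started in normal form: yes


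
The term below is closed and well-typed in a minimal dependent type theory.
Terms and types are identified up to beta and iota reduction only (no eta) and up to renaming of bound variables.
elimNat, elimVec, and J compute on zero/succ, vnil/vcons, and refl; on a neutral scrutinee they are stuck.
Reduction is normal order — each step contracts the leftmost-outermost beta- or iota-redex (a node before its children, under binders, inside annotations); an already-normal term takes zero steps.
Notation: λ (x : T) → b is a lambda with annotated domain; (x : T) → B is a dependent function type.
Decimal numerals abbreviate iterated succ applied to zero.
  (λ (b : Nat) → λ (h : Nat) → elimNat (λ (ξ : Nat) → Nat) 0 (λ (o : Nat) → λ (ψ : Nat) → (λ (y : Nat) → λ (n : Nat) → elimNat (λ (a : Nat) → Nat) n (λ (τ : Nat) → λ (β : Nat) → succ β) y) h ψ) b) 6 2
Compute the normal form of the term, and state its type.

normal form:
  12
type:
  Nat
observation: reduction starts at a beta-redex, and 75 normal-order steps reach the normal form.


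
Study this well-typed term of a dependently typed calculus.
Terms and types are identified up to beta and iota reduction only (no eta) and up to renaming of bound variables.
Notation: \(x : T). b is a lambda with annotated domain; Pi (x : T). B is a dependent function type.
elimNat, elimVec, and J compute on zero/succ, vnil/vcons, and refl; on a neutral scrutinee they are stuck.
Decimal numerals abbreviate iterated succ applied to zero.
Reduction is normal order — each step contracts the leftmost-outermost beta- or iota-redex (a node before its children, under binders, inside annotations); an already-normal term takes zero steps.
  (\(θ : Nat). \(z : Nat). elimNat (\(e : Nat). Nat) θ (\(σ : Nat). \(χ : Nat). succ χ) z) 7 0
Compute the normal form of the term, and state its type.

resulting normal form:
  7
inferred type:
  Nat
observation: 3 normal-order steps separate the term from its normal form.


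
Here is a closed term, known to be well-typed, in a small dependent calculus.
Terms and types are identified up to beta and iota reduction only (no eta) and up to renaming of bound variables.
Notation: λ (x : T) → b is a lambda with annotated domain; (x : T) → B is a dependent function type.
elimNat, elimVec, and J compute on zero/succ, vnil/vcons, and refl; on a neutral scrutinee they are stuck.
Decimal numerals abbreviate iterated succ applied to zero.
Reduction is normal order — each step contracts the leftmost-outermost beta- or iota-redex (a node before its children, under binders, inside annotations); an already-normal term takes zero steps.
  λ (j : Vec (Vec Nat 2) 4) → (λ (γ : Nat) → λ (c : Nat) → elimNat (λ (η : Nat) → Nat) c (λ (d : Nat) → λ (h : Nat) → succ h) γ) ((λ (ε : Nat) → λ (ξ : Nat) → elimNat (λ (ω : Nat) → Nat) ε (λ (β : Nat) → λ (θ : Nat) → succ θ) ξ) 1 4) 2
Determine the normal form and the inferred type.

resulting normal form:
  λ (j : Vec (Vec Nat 2) 4) → 7
type:
  (j : Vec (Vec Nat 2) 4) → Nat
observation: the first redex contracted is a beta-redex; the normal form is reached in 33 normal-order steps.


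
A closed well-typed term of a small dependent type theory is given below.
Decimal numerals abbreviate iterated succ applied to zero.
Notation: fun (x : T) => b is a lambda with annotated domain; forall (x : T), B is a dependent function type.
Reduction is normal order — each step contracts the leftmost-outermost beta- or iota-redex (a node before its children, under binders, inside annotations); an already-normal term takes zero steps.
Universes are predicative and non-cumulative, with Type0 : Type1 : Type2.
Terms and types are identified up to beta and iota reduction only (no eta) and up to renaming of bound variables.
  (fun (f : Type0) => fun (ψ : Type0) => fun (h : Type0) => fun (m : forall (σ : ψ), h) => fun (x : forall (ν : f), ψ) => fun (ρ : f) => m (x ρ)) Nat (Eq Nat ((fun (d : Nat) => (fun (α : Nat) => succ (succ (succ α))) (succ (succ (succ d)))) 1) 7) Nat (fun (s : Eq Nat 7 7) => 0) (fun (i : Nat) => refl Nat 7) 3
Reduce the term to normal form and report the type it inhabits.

reduced normal form:
  0
the term's type:
  Nat


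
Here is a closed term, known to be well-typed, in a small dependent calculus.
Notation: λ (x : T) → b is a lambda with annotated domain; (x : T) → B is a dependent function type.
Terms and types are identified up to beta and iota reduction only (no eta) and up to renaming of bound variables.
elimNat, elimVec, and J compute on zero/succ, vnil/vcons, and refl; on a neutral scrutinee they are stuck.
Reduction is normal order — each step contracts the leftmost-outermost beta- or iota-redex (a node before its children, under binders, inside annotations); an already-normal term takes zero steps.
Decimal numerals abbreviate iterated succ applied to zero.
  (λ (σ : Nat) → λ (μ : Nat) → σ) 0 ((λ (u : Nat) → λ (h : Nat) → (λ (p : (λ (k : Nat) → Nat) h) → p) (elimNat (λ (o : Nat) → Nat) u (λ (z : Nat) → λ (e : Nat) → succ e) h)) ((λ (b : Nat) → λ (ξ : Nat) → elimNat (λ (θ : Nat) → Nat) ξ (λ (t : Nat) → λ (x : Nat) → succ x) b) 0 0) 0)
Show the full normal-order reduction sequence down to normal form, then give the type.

reduction (normal order):
  (λ (σ : Nat) → λ (μ : Nat) → σ) 0 ((λ (u : Nat) → λ (h : Nat) → (λ (p : (λ (k : Nat) → Nat) h) → p) (elimNat (λ (o : Nat) → Nat) u (λ (z : Nat) → λ (e : Nat) → succ e) h)) ((λ (b : Nat) → λ (ξ : Nat) → elimNat (λ (θ : Nat) → Nat) ξ (λ (t : Nat) → λ (x : Nat) → succ x) b) 0 0) 0)
  ~> (λ (σ : Nat) → 0) ((λ (μ : Nat) → λ (u : Nat) → (λ (h : (λ (p : Nat) → Nat) u) → h) (elimNat (λ (k : Nat) → Nat) μ (λ (o : Nat) → λ (z : Nat) → succ z) u)) ((λ (e : Nat) → λ (b : Nat) → elimNat (λ (ξ : Nat) → Nat) b (λ (θ : Nat) → λ (t : Nat) → succ t) e) 0 0) 0)
  ~> 0
inferred type:
  Nat


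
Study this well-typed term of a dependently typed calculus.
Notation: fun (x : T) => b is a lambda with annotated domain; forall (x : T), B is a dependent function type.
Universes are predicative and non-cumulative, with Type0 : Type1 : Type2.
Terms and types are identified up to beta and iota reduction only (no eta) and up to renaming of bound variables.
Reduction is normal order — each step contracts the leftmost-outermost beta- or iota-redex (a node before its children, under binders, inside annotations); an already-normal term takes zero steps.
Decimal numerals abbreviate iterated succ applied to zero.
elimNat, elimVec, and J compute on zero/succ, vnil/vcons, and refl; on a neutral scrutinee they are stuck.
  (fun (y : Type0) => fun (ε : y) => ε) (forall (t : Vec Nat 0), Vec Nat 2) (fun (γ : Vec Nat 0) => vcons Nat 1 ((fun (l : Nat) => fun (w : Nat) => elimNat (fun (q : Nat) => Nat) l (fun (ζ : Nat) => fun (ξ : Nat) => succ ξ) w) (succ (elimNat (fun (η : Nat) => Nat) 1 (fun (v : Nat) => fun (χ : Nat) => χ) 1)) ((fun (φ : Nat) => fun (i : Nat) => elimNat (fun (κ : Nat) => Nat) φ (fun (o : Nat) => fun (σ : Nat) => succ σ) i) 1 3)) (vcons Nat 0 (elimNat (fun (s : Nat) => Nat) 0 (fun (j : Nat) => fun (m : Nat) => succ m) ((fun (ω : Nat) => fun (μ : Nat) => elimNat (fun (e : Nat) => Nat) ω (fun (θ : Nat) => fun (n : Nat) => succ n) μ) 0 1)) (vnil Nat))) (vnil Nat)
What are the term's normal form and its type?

reduced normal form:
  vcons Nat 1 6 (vcons Nat 0 1 (vnil Nat))
inferred type:
  Vec Nat 2


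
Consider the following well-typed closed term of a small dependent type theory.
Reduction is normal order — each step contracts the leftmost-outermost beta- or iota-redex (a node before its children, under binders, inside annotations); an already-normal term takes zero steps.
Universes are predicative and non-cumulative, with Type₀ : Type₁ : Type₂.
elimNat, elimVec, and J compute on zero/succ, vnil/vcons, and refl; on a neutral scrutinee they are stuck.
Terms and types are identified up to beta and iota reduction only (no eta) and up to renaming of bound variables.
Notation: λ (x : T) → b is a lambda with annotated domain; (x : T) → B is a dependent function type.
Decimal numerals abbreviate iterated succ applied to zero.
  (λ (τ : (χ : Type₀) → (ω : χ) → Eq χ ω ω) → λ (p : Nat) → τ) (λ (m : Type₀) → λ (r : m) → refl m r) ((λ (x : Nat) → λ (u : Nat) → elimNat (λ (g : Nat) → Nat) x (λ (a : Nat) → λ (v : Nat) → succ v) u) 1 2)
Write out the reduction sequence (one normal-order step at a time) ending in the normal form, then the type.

reduction (normal order):
  (λ (τ : (χ : Type₀) → (ω : χ) → Eq χ ω ω) → λ (p : Nat) → τ) (λ (m : Type₀) → λ (r : m) → refl m r) ((λ (x : Nat) → λ (u : Nat) → elimNat (λ (g : Nat) → Nat) x (λ (a : Nat) → λ (v : Nat) → succ v) u) 1 2)
  ~> (λ (τ : Nat) → λ (χ : Type₀) → λ (ω : χ) → refl χ ω) ((λ (p : Nat) → λ (m : Nat) → elimNat (λ (r : Nat) → Nat) p (λ (x : Nat) → λ (u : Nat) → succ u) m) 1 2)
  ~> λ (τ : Type₀) → λ (χ : τ) → refl τ χ
inferred type:
  (τ : Type₀) → (χ : τ) → Eq τ χ χ


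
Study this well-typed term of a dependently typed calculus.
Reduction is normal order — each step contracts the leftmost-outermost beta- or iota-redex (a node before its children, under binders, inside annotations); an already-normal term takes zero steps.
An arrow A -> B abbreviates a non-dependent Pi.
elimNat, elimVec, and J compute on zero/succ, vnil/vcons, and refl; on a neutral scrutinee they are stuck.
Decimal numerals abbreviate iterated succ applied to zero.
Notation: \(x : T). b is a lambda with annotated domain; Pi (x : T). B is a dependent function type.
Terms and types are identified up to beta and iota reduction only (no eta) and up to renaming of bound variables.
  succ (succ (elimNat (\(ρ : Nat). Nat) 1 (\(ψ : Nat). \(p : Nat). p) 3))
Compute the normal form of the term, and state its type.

normal form:
  3
type:
  Nat


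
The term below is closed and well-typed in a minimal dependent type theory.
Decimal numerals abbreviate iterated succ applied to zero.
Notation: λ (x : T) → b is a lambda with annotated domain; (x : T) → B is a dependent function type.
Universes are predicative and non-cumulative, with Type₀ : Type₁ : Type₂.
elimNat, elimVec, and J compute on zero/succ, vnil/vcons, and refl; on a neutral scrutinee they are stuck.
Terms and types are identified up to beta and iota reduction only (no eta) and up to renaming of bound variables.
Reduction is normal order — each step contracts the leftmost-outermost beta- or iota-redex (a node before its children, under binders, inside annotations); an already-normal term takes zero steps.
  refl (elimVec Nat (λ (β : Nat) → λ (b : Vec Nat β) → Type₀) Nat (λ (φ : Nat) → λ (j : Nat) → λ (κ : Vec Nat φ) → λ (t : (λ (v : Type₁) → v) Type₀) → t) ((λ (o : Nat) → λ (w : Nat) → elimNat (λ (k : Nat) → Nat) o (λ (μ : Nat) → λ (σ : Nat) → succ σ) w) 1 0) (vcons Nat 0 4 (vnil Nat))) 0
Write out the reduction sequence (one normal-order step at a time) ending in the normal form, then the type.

normal-order reduction sequence:
  refl (elimVec Nat (λ (β : Nat) → λ (b : Vec Nat β) → Type₀) Nat (λ (φ : Nat) → λ (j : Nat) → λ (κ : Vec Nat φ) → λ (t : (λ (v : Type₁) → v) Type₀) → t) ((λ (o : Nat) → λ (w : Nat) → elimNat (λ (k : Nat) → Nat) o (λ (μ : Nat) → λ (σ : Nat) → succ σ) w) 1 0) (vcons Nat 0 4 (vnil Nat))) 0
  ~> refl ((λ (β : Nat) → λ (b : Nat) → λ (φ : Vec Nat β) → λ (j : (λ (κ : Type₁) → κ) Type₀) → j) 0 4 (vnil Nat) (elimVec Nat (λ (t : Nat) → λ (v : Vec Nat t) → Type₀) Nat (λ (o : Nat) → λ (w : Nat) → λ (k : Vec Nat o) → λ (μ : (λ (σ : Type₁) → σ) Type₀) → μ) 0 (vnil Nat))) 0
  ~> refl ((λ (β : Nat) → λ (b : Vec Nat 0) → λ (φ : (λ (j : Type₁) → j) Type₀) → φ) 4 (vnil Nat) (elimVec Nat (λ (κ : Nat) → λ (t : Vec Nat κ) → Type₀) Nat (λ (v : Nat) → λ (o : Nat) → λ (w : Vec Nat v) → λ (k : (λ (μ : Type₁) → μ) Type₀) → k) 0 (vnil Nat))) 0
  ~> refl ((λ (β : Vec Nat 0) → λ (b : (λ (φ : Type₁) → φ) Type₀) → b) (vnil Nat) (elimVec Nat (λ (j : Nat) → λ (κ : Vec Nat j) → Type₀) Nat (λ (t : Nat) → λ (v : Nat) → λ (o : Vec Nat t) → λ (w : (λ (k : Type₁) → k) Type₀) → w) 0 (vnil Nat))) 0
  ~> refl ((λ (β : (λ (b : Type₁) → b) Type₀) → β) (elimVec Nat (λ (φ : Nat) → λ (j : Vec Nat φ) → Type₀) Nat (λ (κ : Nat) → λ (t : Nat) → λ (v : Vec Nat κ) → λ (o : (λ (w : Type₁) → w) Type₀) → o) 0 (vnil Nat))) 0
  ~> refl (elimVec Nat (λ (β : Nat) → λ (b : Vec Nat β) → Type₀) Nat (λ (φ : Nat) → λ (j : Nat) → λ (κ : Vec Nat φ) → λ (t : (λ (v : Type₁) → v) Type₀) → t) 0 (vnil Nat)) 0
  ~> refl Nat 0
the term's type:
  Eq Nat 0 0
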